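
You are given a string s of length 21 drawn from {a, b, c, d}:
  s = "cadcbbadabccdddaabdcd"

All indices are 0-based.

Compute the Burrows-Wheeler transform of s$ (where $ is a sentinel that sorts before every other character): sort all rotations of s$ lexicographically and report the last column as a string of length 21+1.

dddabcbcaa$dbdccdaabdc

rank  rotation                last
    0  $cadcbbadabccdddaabdcd  d
    1  aabdcd$cadcbbadabccddd  d
    2  abccdddaabdcd$cadcbbad  d
    3  abdcd$cadcbbadabccddda  a
    4  adabccdddaabdcd$cadcbb  b
    5  adcbbadabccdddaabdcd$c  c
    6  badabccdddaabdcd$cadcb  b
    7  bbadabccdddaabdcd$cadc  c
    8  bccdddaabdcd$cadcbbada  a
    9  bdcd$cadcbbadabccdddaa  a
   10  cadcbbadabccdddaabdcd$  $
   11  cbbadabccdddaabdcd$cad  d
   12  ccdddaabdcd$cadcbbadab  b
   13  cd$cadcbbadabccdddaabd  d
   14  cdddaabdcd$cadcbbadabc  c
   15  d$cadcbbadabccdddaabdc  c
   16  daabdcd$cadcbbadabccdd  d
   17  dabccdddaabdcd$cadcbba  a
   18  dcbbadabccdddaabdcd$ca  a
   19  dcd$cadcbbadabccdddaab  b
   20  ddaabdcd$cadcbbadabccd  d
   21  dddaabdcd$cadcbbadabcc  c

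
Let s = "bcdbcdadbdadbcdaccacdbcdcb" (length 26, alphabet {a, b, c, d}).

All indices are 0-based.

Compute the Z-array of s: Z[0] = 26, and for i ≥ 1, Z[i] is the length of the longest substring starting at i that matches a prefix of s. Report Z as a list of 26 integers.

[26, 0, 0, 3, 0, 0, 0, 0, 1, 0, 0, 0, 3, 0, 0, 0, 0, 0, 0, 0, 0, 3, 0, 0, 0, 1]

Z[0]=26
i=1: i≥r, start 0; Z[1]=0
i=2: i≥r, start 0; Z[2]=0
i=3: i≥r, start 0; Z[3]=3 extend→box=[3,6)
i=4: min(r-i=2, Z[1]=0)=0; Z[4]=0
i=5: min(r-i=1, Z[2]=0)=0; Z[5]=0
i=6: i≥r, start 0; Z[6]=0
i=7: i≥r, start 0; Z[7]=0
i=8: i≥r, start 0; Z[8]=1 extend→box=[8,9)
i=9: i≥r, start 0; Z[9]=0
i=10: i≥r, start 0; Z[10]=0
i=11: i≥r, start 0; Z[11]=0
i=12: i≥r, start 0; Z[12]=3 extend→box=[12,15)
i=13: min(r-i=2, Z[1]=0)=0; Z[13]=0
i=14: min(r-i=1, Z[2]=0)=0; Z[14]=0
i=15: i≥r, start 0; Z[15]=0
i=16: i≥r, start 0; Z[16]=0
i=17: i≥r, start 0; Z[17]=0
i=18: i≥r, start 0; Z[18]=0
i=19: i≥r, start 0; Z[19]=0
i=20: i≥r, start 0; Z[20]=0
i=21: i≥r, start 0; Z[21]=3 extend→box=[21,24)
i=22: min(r-i=2, Z[1]=0)=0; Z[22]=0
i=23: min(r-i=1, Z[2]=0)=0; Z[23]=0
i=24: i≥r, start 0; Z[24]=0
i=25: i≥r, start 0; Z[25]=1 extend→box=[25,26)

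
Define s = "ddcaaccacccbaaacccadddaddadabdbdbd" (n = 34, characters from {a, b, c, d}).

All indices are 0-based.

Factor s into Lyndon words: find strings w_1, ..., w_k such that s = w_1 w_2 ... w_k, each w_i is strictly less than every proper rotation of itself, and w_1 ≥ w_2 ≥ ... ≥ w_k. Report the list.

["d", "d", "c", "aaccacccb", "aaacccadddaddadabdbdbd"]

emit factor 1: 'd' (i=0, period=1)
emit factor 2: 'd' (i=1, period=1)
emit factor 3: 'c' (i=2, period=1)
emit factor 4: 'aaccacccb' (i=3, period=9)
emit factor 5: 'aaacccadddaddadabdbdbd' (i=12, period=22)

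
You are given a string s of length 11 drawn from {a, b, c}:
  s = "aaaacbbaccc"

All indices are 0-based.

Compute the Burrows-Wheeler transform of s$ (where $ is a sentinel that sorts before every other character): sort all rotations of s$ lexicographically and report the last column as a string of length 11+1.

rank  rotation      last
    0  $aaaacbbaccc  c
    1  aaaacbbaccc$  $
    2  aaacbbaccc$a  a
    3  aacbbaccc$aa  a
    4  acbbaccc$aaa  a
    5  accc$aaaacbb  b
    6  baccc$aaaacb  b
    7  bbaccc$aaaac  c
    8  c$aaaacbbacc  c
    9  cbbaccc$aaaa  a
   10  cc$aaaacbbac  c
   11  ccc$aaaacbba  a

c$aaabbccaca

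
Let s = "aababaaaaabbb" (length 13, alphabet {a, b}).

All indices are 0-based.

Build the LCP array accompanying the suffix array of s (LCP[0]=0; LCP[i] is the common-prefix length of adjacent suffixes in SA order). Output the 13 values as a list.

sorted suffixes:
  #0 SA[0]=5  'aaaaabbb'
  #1 SA[1]=6  'aaaabbb'
  #2 SA[2]=7  'aaabbb'
  #3 SA[3]=0  'aababaaaaabbb'
  #4 SA[4]=8  'aabbb'
  #5 SA[5]=3  'abaaaaabbb'
  #6 SA[6]=1  'ababaaaaabbb'
  #7 SA[7]=9  'abbb'
  #8 SA[8]=12  'b'
  #9 SA[9]=4  'baaaaabbb'
  #10 SA[10]=2  'babaaaaabbb'
  #11 SA[11]=11  'bb'
  #12 SA[12]=10  'bbb'

SA = [5, 6, 7, 0, 8, 3, 1, 9, 12, 4, 2, 11, 10]
[i] adj suffixes → lcp
  [1] 5/6 → 4 ('aaaa')
  [2] 6/7 → 3 ('aaa')
  [3] 7/0 → 2 ('aa')
  [4] 0/8 → 3 ('aab')
  [5] 8/3 → 1 ('a')
  [6] 3/1 → 3 ('aba')
  [7] 1/9 → 2 ('ab')
  [8] 9/12 → 0 ('')
  [9] 12/4 → 1 ('b')
  [10] 4/2 → 2 ('ba')
  [11] 2/11 → 1 ('b')
  [12] 11/10 → 2 ('bb')

[0, 4, 3, 2, 3, 1, 3, 2, 0, 1, 2, 1, 2]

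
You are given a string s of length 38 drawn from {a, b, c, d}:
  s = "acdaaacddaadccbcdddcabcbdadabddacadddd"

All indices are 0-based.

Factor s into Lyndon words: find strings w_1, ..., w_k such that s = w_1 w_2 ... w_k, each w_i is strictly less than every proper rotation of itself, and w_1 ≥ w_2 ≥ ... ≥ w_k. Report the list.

["acd", "aaacddaadccbcdddcabcbdadabddacadddd"]

emit factor 1: 'acd' (i=0, period=3)
emit factor 2: 'aaacddaadccbcdddcabcbdadabddacadddd' (i=3, period=35)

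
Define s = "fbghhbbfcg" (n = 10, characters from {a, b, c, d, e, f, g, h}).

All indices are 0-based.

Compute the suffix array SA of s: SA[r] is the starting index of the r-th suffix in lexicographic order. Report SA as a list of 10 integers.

[5, 6, 1, 8, 0, 7, 9, 2, 4, 3]

rank | idx | suffix
   0 |   5 | bbfcg
   1 |   6 | bfcg
   2 |   1 | bghhbbfcg
   3 |   8 | cg
   4 |   0 | fbghhbbfcg
   5 |   7 | fcg
   6 |   9 | g
   7 |   2 | ghhbbfcg
   8 |   4 | hbbfcg
   9 |   3 | hhbbfcg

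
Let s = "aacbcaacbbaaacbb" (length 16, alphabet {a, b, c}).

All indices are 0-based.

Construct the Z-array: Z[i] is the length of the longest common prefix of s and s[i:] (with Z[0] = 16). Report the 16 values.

Z[0]=16
i=1: fresh scan; Z[1]=1 extend→box=[1,2)
i=2: fresh scan; Z[2]=0
i=3: fresh scan; Z[3]=0
i=4: fresh scan; Z[4]=0
i=5: fresh scan; Z[5]=4 extend→box=[5,9)
i=6: min(r-i=3, Z[1]=1)=1; Z[6]=1
i=7: min(r-i=2, Z[2]=0)=0; Z[7]=0
i=8: min(r-i=1, Z[3]=0)=0; Z[8]=0
i=9: fresh scan; Z[9]=0
i=10: fresh scan; Z[10]=2 extend→box=[10,12)
i=11: min(r-i=1, Z[1]=1)=1; Z[11]=4 extend→box=[11,15)
i=12: min(r-i=3, Z[1]=1)=1; Z[12]=1
i=13: min(r-i=2, Z[2]=0)=0; Z[13]=0
i=14: min(r-i=1, Z[3]=0)=0; Z[14]=0
i=15: fresh scan; Z[15]=0

[16, 1, 0, 0, 0, 4, 1, 0, 0, 0, 2, 4, 1, 0, 0, 0]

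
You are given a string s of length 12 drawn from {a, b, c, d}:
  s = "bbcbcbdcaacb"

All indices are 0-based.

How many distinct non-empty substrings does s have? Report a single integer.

rank→(start, suffix):
  0 → (8, 'aacb')
  1 → (9, 'acb')
  2 → (11, 'b')
  3 → (0, 'bbcbcbdcaacb')
  4 → (1, 'bcbcbdcaacb')
  5 → (3, 'bcbdcaacb')
  6 → (5, 'bdcaacb')
  7 → (7, 'caacb')
  8 → (10, 'cb')
  9 → (2, 'cbcbdcaacb')
  10 → (4, 'cbdcaacb')
  11 → (6, 'dcaacb')

SA = [8, 9, 11, 0, 1, 3, 5, 7, 10, 2, 4, 6]
[i] adj suffixes → lcp
  [1] 8/9 → 1 ('a')
  [2] 9/11 → 0 ('')
  [3] 11/0 → 1 ('b')
  [4] 0/1 → 1 ('b')
  [5] 1/3 → 3 ('bcb')
  [6] 3/5 → 1 ('b')
  [7] 5/7 → 0 ('')
  [8] 7/10 → 1 ('c')
  [9] 10/2 → 2 ('cb')
  [10] 2/4 → 2 ('cb')
  [11] 4/6 → 0 ('')

n(n+1)/2 = 12·13/2 = 78
Σ LCP = 0 + 1 + 0 + 1 + 1 + 3 + 1 + 0 + 1 + 2 + 2 + 0 = 12
distinct = 78 − 12 = 66

66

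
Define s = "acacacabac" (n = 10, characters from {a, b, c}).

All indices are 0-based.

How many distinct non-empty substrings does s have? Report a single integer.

rank | idx | suffix
   0 |   6 | abac
   1 |   8 | ac
   2 |   4 | acabac
   3 |   2 | acacabac
   4 |   0 | acacacabac
   5 |   7 | bac
   6 |   9 | c
   7 |   5 | cabac
   8 |   3 | cacabac
   9 |   1 | cacacabac

SA = [6, 8, 4, 2, 0, 7, 9, 5, 3, 1]
rank  pair      lcp
   1  s[6:],s[8:]  1  'a'
   2  s[8:],s[4:]  2  'ac'
   3  s[4:],s[2:]  3  'aca'
   4  s[2:],s[0:]  5  'acaca'
   5  s[0:],s[7:]  0  ''
   6  s[7:],s[9:]  0  ''
   7  s[9:],s[5:]  1  'c'
   8  s[5:],s[3:]  2  'ca'
   9  s[3:],s[1:]  4  'caca'

n(n+1)/2 = 10·11/2 = 55
Σ LCP = 0 + 1 + 2 + 3 + 5 + 0 + 0 + 1 + 2 + 4 = 18
distinct = 55 − 18 = 37

37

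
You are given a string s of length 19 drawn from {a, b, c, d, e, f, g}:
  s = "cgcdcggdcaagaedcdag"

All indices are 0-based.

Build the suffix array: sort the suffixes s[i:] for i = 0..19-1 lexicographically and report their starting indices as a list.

[9, 12, 17, 10, 8, 15, 2, 0, 4, 16, 7, 14, 3, 13, 18, 11, 1, 6, 5]

sorted suffixes:
  #0 SA[0]=9  'aagaedcdag'
  #1 SA[1]=12  'aedcdag'
  #2 SA[2]=17  'ag'
  #3 SA[3]=10  'agaedcdag'
  #4 SA[4]=8  'caagaedcdag'
  #5 SA[5]=15  'cdag'
  #6 SA[6]=2  'cdcggdcaagaedcdag'
  #7 SA[7]=0  'cgcdcggdcaagaedcdag'
  #8 SA[8]=4  'cggdcaagaedcdag'
  #9 SA[9]=16  'dag'
  #10 SA[10]=7  'dcaagaedcdag'
  #11 SA[11]=14  'dcdag'
  #12 SA[12]=3  'dcggdcaagaedcdag'
  #13 SA[13]=13  'edcdag'
  #14 SA[14]=18  'g'
  #15 SA[15]=11  'gaedcdag'
  #16 SA[16]=1  'gcdcggdcaagaedcdag'
  #17 SA[17]=6  'gdcaagaedcdag'
  #18 SA[18]=5  'ggdcaagaedcdag'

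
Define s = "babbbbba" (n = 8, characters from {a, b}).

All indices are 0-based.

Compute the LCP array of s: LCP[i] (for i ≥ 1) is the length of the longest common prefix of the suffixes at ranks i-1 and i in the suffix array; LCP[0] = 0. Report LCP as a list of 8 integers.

rank | idx | suffix
   0 |   7 | a
   1 |   1 | abbbbba
   2 |   6 | ba
   3 |   0 | babbbbba
   4 |   5 | bba
   5 |   4 | bbba
   6 |   3 | bbbba
   7 |   2 | bbbbba

SA = [7, 1, 6, 0, 5, 4, 3, 2]
rank  pair      lcp
   1  s[7:],s[1:]  1  'a'
   2  s[1:],s[6:]  0  ''
   3  s[6:],s[0:]  2  'ba'
   4  s[0:],s[5:]  1  'b'
   5  s[5:],s[4:]  2  'bb'
   6  s[4:],s[3:]  3  'bbb'
   7  s[3:],s[2:]  4  'bbbb'

[0, 1, 0, 2, 1, 2, 3, 4]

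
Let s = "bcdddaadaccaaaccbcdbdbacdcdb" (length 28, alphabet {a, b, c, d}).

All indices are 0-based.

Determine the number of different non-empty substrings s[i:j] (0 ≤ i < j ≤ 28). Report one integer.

rank | idx | suffix
   0 |  11 | aaaccbcdbdbacdcdb
   1 |  12 | aaccbcdbdbacdcdb
   2 |   5 | aadaccaaaccbcdbdbacdcdb
   3 |   8 | accaaaccbcdbdbacdcdb
   4 |  13 | accbcdbdbacdcdb
   5 |  22 | acdcdb
   6 |   6 | adaccaaaccbcdbdbacdcdb
   7 |  27 | b
   8 |  21 | bacdcdb
   9 |  16 | bcdbdbacdcdb
  10 |   0 | bcdddaadaccaaaccbcdbdbacdcdb
  11 |  19 | bdbacdcdb
  12 |  10 | caaaccbcdbdbacdcdb
  13 |  15 | cbcdbdbacdcdb
  14 |   9 | ccaaaccbcdbdbacdcdb
  15 |  14 | ccbcdbdbacdcdb
  16 |  25 | cdb
  17 |  17 | cdbdbacdcdb
  18 |  23 | cdcdb
  19 |   1 | cdddaadaccaaaccbcdbdbacdcdb
  20 |   4 | daadaccaaaccbcdbdbacdcdb
  21 |   7 | daccaaaccbcdbdbacdcdb
  22 |  26 | db
  23 |  20 | dbacdcdb
  24 |  18 | dbdbacdcdb
  25 |  24 | dcdb
  26 |   3 | ddaadaccaaaccbcdbdbacdcdb
  27 |   2 | dddaadaccaaaccbcdbdbacdcdb

SA = [11, 12, 5, 8, 13, 22, 6, 27, 21, 16, 0, 19, 10, 15, 9, 14, 25, 17, 23, 1, 4, 7, 26, 20, 18, 24, 3, 2]
rank  pair      lcp
   1  s[11:],s[12:]  2  'aa'
   2  s[12:],s[5:]  2  'aa'
   3  s[5:],s[8:]  1  'a'
   4  s[8:],s[13:]  3  'acc'
   5  s[13:],s[22:]  2  'ac'
   6  s[22:],s[6:]  1  'a'
   7  s[6:],s[27:]  0  ''
   8  s[27:],s[21:]  1  'b'
   9  s[21:],s[16:]  1  'b'
  10  s[16:],s[0:]  3  'bcd'
  11  s[0:],s[19:]  1  'b'
  12  s[19:],s[10:]  0  ''
  13  s[10:],s[15:]  1  'c'
  14  s[15:],s[9:]  1  'c'
  15  s[9:],s[14:]  2  'cc'
  16  s[14:],s[25:]  1  'c'
  17  s[25:],s[17:]  3  'cdb'
  18  s[17:],s[23:]  2  'cd'
  19  s[23:],s[1:]  2  'cd'
  20  s[1:],s[4:]  0  ''
  21  s[4:],s[7:]  2  'da'
  22  s[7:],s[26:]  1  'd'
  23  s[26:],s[20:]  2  'db'
  24  s[20:],s[18:]  2  'db'
  25  s[18:],s[24:]  1  'd'
  26  s[24:],s[3:]  1  'd'
  27  s[3:],s[2:]  2  'dd'

n(n+1)/2 = 28·29/2 = 406
Σ LCP = 0 + 2 + 2 + 1 + 3 + 2 + 1 + 0 + 1 + 1 + 3 + 1 + 0 + 1 + 1 + 2 + 1 + 3 + 2 + 2 + 0 + 2 + 1 + 2 + 2 + 1 + 1 + 2 = 40
distinct = 406 − 40 = 366

366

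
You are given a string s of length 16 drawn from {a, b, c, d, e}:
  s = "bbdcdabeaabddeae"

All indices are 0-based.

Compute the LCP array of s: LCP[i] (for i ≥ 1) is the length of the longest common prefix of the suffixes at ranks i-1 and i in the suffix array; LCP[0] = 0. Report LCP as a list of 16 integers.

rank→(start, suffix):
  0 → (8, 'aabddeae')
  1 → (9, 'abddeae')
  2 → (5, 'abeaabddeae')
  3 → (14, 'ae')
  4 → (0, 'bbdcdabeaabddeae')
  5 → (1, 'bdcdabeaabddeae')
  6 → (10, 'bddeae')
  7 → (6, 'beaabddeae')
  8 → (3, 'cdabeaabddeae')
  9 → (4, 'dabeaabddeae')
  10 → (2, 'dcdabeaabddeae')
  11 → (11, 'ddeae')
  12 → (12, 'deae')
  13 → (15, 'e')
  14 → (7, 'eaabddeae')
  15 → (13, 'eae')

SA = [8, 9, 5, 14, 0, 1, 10, 6, 3, 4, 2, 11, 12, 15, 7, 13]
i: (SA[i-1],SA[i]) lcp shared
  1: (8,9) 1 'a'
  2: (9,5) 2 'ab'
  3: (5,14) 1 'a'
  4: (14,0) 0 ''
  5: (0,1) 1 'b'
  6: (1,10) 2 'bd'
  7: (10,6) 1 'b'
  8: (6,3) 0 ''
  9: (3,4) 0 ''
  10: (4,2) 1 'd'
  11: (2,11) 1 'd'
  12: (11,12) 1 'd'
  13: (12,15) 0 ''
  14: (15,7) 1 'e'
  15: (7,13) 2 'ea'

[0, 1, 2, 1, 0, 1, 2, 1, 0, 0, 1, 1, 1, 0, 1, 2]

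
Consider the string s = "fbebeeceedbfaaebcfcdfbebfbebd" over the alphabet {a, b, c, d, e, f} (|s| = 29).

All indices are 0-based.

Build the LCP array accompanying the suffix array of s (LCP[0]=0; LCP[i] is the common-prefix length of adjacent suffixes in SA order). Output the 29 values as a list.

[0, 1, 0, 1, 1, 3, 3, 2, 1, 2, 0, 1, 1, 0, 1, 1, 0, 2, 2, 2, 1, 1, 1, 2, 0, 1, 4, 4, 1]

rank→(start, suffix):
  0 → (12, 'aaebcfcdfbebfbebd')
  1 → (13, 'aebcfcdfbebfbebd')
  2 → (15, 'bcfcdfbebfbebd')
  3 → (27, 'bd')
  4 → (25, 'bebd')
  5 → (1, 'bebeeceedbfaaebcfcdfbebfbebd')
  6 → (21, 'bebfbebd')
  7 → (3, 'beeceedbfaaebcfcdfbebfbebd')
  8 → (10, 'bfaaebcfcdfbebfbebd')
  9 → (23, 'bfbebd')
  10 → (18, 'cdfbebfbebd')
  11 → (6, 'ceedbfaaebcfcdfbebfbebd')
  12 → (16, 'cfcdfbebfbebd')
  13 → (28, 'd')
  14 → (9, 'dbfaaebcfcdfbebfbebd')
  15 → (19, 'dfbebfbebd')
  16 → (14, 'ebcfcdfbebfbebd')
  17 → (26, 'ebd')
  18 → (2, 'ebeeceedbfaaebcfcdfbebfbebd')
  19 → (22, 'ebfbebd')
  20 → (5, 'eceedbfaaebcfcdfbebfbebd')
  21 → (8, 'edbfaaebcfcdfbebfbebd')
  22 → (4, 'eeceedbfaaebcfcdfbebfbebd')
  23 → (7, 'eedbfaaebcfcdfbebfbebd')
  24 → (11, 'faaebcfcdfbebfbebd')
  25 → (24, 'fbebd')
  26 → (0, 'fbebeeceedbfaaebcfcdfbebfbebd')
  27 → (20, 'fbebfbebd')
  28 → (17, 'fcdfbebfbebd')

SA = [12, 13, 15, 27, 25, 1, 21, 3, 10, 23, 18, 6, 16, 28, 9, 19, 14, 26, 2, 22, 5, 8, 4, 7, 11, 24, 0, 20, 17]
rank  pair      lcp
   1  s[12:],s[13:]  1  'a'
   2  s[13:],s[15:]  0  ''
   3  s[15:],s[27:]  1  'b'
   4  s[27:],s[25:]  1  'b'
   5  s[25:],s[1:]  3  'beb'
   6  s[1:],s[21:]  3  'beb'
   7  s[21:],s[3:]  2  'be'
   8  s[3:],s[10:]  1  'b'
   9  s[10:],s[23:]  2  'bf'
  10  s[23:],s[18:]  0  ''
  11  s[18:],s[6:]  1  'c'
  12  s[6:],s[16:]  1  'c'
  13  s[16:],s[28:]  0  ''
  14  s[28:],s[9:]  1  'd'
  15  s[9:],s[19:]  1  'd'
  16  s[19:],s[14:]  0  ''
  17  s[14:],s[26:]  2  'eb'
  18  s[26:],s[2:]  2  'eb'
  19  s[2:],s[22:]  2  'eb'
  20  s[22:],s[5:]  1  'e'
  21  s[5:],s[8:]  1  'e'
  22  s[8:],s[4:]  1  'e'
  23  s[4:],s[7:]  2  'ee'
  24  s[7:],s[11:]  0  ''
  25  s[11:],s[24:]  1  'f'
  26  s[24:],s[0:]  4  'fbeb'
  27  s[0:],s[20:]  4  'fbeb'
  28  s[20:],s[17:]  1  'f'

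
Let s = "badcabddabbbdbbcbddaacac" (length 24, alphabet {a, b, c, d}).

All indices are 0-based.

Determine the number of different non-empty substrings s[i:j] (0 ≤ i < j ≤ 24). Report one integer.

rank→(start, suffix):
  0 → (19, 'aacac')
  1 → (8, 'abbbdbbcbddaacac')
  2 → (4, 'abddabbbdbbcbddaacac')
  3 → (22, 'ac')
  4 → (20, 'acac')
  5 → (1, 'adcabddabbbdbbcbddaacac')
  6 → (0, 'badcabddabbbdbbcbddaacac')
  7 → (9, 'bbbdbbcbddaacac')
  8 → (13, 'bbcbddaacac')
  9 → (10, 'bbdbbcbddaacac')
  10 → (14, 'bcbddaacac')
  11 → (11, 'bdbbcbddaacac')
  12 → (16, 'bddaacac')
  13 → (5, 'bddabbbdbbcbddaacac')
  14 → (23, 'c')
  15 → (3, 'cabddabbbdbbcbddaacac')
  16 → (21, 'cac')
  17 → (15, 'cbddaacac')
  18 → (18, 'daacac')
  19 → (7, 'dabbbdbbcbddaacac')
  20 → (12, 'dbbcbddaacac')
  21 → (2, 'dcabddabbbdbbcbddaacac')
  22 → (17, 'ddaacac')
  23 → (6, 'ddabbbdbbcbddaacac')

SA = [19, 8, 4, 22, 20, 1, 0, 9, 13, 10, 14, 11, 16, 5, 23, 3, 21, 15, 18, 7, 12, 2, 17, 6]
rank  pair      lcp
   1  s[19:],s[8:]  1  'a'
   2  s[8:],s[4:]  2  'ab'
   3  s[4:],s[22:]  1  'a'
   4  s[22:],s[20:]  2  'ac'
   5  s[20:],s[1:]  1  'a'
   6  s[1:],s[0:]  0  ''
   7  s[0:],s[9:]  1  'b'
   8  s[9:],s[13:]  2  'bb'
   9  s[13:],s[10:]  2  'bb'
  10  s[10:],s[14:]  1  'b'
  11  s[14:],s[11:]  1  'b'
  12  s[11:],s[16:]  2  'bd'
  13  s[16:],s[5:]  4  'bdda'
  14  s[5:],s[23:]  0  ''
  15  s[23:],s[3:]  1  'c'
  16  s[3:],s[21:]  2  'ca'
  17  s[21:],s[15:]  1  'c'
  18  s[15:],s[18:]  0  ''
  19  s[18:],s[7:]  2  'da'
  20  s[7:],s[12:]  1  'd'
  21  s[12:],s[2:]  1  'd'
  22  s[2:],s[17:]  1  'd'
  23  s[17:],s[6:]  3  'dda'

n(n+1)/2 = 24·25/2 = 300
Σ LCP = 0 + 1 + 2 + 1 + 2 + 1 + 0 + 1 + 2 + 2 + 1 + 1 + 2 + 4 + 0 + 1 + 2 + 1 + 0 + 2 + 1 + 1 + 1 + 3 = 32
distinct = 300 − 32 = 268

268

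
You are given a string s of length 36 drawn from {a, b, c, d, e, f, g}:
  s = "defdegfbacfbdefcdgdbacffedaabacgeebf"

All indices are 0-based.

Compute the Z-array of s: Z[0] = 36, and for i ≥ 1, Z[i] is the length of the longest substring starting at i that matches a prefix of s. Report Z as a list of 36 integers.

Z[0]=36
i=1: i≥r, start 0; Z[1]=0
i=2: i≥r, start 0; Z[2]=0
i=3: i≥r, start 0; Z[3]=2 extend→box=[3,5)
i=4: min(r-i=1, Z[1]=0)=0; Z[4]=0
i=5: i≥r, start 0; Z[5]=0
i=6: i≥r, start 0; Z[6]=0
i=7: i≥r, start 0; Z[7]=0
i=8: i≥r, start 0; Z[8]=0
i=9: i≥r, start 0; Z[9]=0
i=10: i≥r, start 0; Z[10]=0
i=11: i≥r, start 0; Z[11]=0
i=12: i≥r, start 0; Z[12]=3 extend→box=[12,15)
i=13: min(r-i=2, Z[1]=0)=0; Z[13]=0
i=14: min(r-i=1, Z[2]=0)=0; Z[14]=0
i=15: i≥r, start 0; Z[15]=0
i=16: i≥r, start 0; Z[16]=1 extend→box=[16,17)
i=17: i≥r, start 0; Z[17]=0
i=18: i≥r, start 0; Z[18]=1 extend→box=[18,19)
i=19: i≥r, start 0; Z[19]=0
i=20: i≥r, start 0; Z[20]=0
i=21: i≥r, start 0; Z[21]=0
i=22: i≥r, start 0; Z[22]=0
i=23: i≥r, start 0; Z[23]=0
i=24: i≥r, start 0; Z[24]=0
i=25: i≥r, start 0; Z[25]=1 extend→box=[25,26)
i=26: i≥r, start 0; Z[26]=0
i=27: i≥r, start 0; Z[27]=0
i=28: i≥r, start 0; Z[28]=0
i=29: i≥r, start 0; Z[29]=0
i=30: i≥r, start 0; Z[30]=0
i=31: i≥r, start 0; Z[31]=0
i=32: i≥r, start 0; Z[32]=0
i=33: i≥r, start 0; Z[33]=0
i=34: i≥r, start 0; Z[34]=0
i=35: i≥r, start 0; Z[35]=0

[36, 0, 0, 2, 0, 0, 0, 0, 0, 0, 0, 0, 3, 0, 0, 0, 1, 0, 1, 0, 0, 0, 0, 0, 0, 1, 0, 0, 0, 0, 0, 0, 0, 0, 0, 0]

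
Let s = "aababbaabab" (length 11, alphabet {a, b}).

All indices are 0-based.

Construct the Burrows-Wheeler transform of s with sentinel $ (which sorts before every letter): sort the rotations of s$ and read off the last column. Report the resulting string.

rank  rotation      last
    0  $aababbaabab  b
    1  aabab$aababb  b
    2  aababbaabab$  $
    3  ab$aababbaab  b
    4  abab$aababba  a
    5  ababbaabab$a  a
    6  abbaabab$aab  b
    7  b$aababbaaba  a
    8  baabab$aabab  b
    9  bab$aababbaa  a
   10  babbaabab$aa  a
   11  bbaabab$aaba  a

bb$baababaaa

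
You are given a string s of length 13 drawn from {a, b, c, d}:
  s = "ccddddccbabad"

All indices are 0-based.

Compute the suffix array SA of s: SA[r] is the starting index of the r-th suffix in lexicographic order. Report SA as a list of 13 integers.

rank | idx | suffix
   0 |   9 | abad
   1 |  11 | ad
   2 |   8 | babad
   3 |  10 | bad
   4 |   7 | cbabad
   5 |   6 | ccbabad
   6 |   0 | ccddddccbabad
   7 |   1 | cddddccbabad
   8 |  12 | d
   9 |   5 | dccbabad
  10 |   4 | ddccbabad
  11 |   3 | dddccbabad
  12 |   2 | ddddccbabad

[9, 11, 8, 10, 7, 6, 0, 1, 12, 5, 4, 3, 2]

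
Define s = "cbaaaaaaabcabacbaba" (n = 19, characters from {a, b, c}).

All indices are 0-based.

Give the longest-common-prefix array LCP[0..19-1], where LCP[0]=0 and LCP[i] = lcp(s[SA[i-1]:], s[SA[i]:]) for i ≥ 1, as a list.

[0, 1, 6, 5, 4, 3, 2, 1, 3, 2, 1, 0, 2, 2, 2, 1, 0, 1, 3]

rank | idx | suffix
   0 |  18 | a
   1 |   2 | aaaaaaabcabacbaba
   2 |   3 | aaaaaabcabacbaba
   3 |   4 | aaaaabcabacbaba
   4 |   5 | aaaabcabacbaba
   5 |   6 | aaabcabacbaba
   6 |   7 | aabcabacbaba
   7 |  16 | aba
   8 |  11 | abacbaba
   9 |   8 | abcabacbaba
  10 |  13 | acbaba
  11 |  17 | ba
  12 |   1 | baaaaaaabcabacbaba
  13 |  15 | baba
  14 |  12 | bacbaba
  15 |   9 | bcabacbaba
  16 |  10 | cabacbaba
  17 |   0 | cbaaaaaaabcabacbaba
  18 |  14 | cbaba

SA = [18, 2, 3, 4, 5, 6, 7, 16, 11, 8, 13, 17, 1, 15, 12, 9, 10, 0, 14]
rank  pair      lcp
   1  s[18:],s[2:]  1  'a'
   2  s[2:],s[3:]  6  'aaaaaa'
   3  s[3:],s[4:]  5  'aaaaa'
   4  s[4:],s[5:]  4  'aaaa'
   5  s[5:],s[6:]  3  'aaa'
   6  s[6:],s[7:]  2  'aa'
   7  s[7:],s[16:]  1  'a'
   8  s[16:],s[11:]  3  'aba'
   9  s[11:],s[8:]  2  'ab'
  10  s[8:],s[13:]  1  'a'
  11  s[13:],s[17:]  0  ''
  12  s[17:],s[1:]  2  'ba'
  13  s[1:],s[15:]  2  'ba'
  14  s[15:],s[12:]  2  'ba'
  15  s[12:],s[9:]  1  'b'
  16  s[9:],s[10:]  0  ''
  17  s[10:],s[0:]  1  'c'
  18  s[0:],s[14:]  3  'cba'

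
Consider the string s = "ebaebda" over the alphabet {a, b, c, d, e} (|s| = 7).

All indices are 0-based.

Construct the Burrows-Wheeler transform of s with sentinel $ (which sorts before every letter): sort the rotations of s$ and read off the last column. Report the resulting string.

rank  rotation  last
    0  $ebaebda  a
    1  a$ebaebd  d
    2  aebda$eb  b
    3  baebda$e  e
    4  bda$ebae  e
    5  da$ebaeb  b
    6  ebaebda$  $
    7  ebda$eba  a

adbeeb$a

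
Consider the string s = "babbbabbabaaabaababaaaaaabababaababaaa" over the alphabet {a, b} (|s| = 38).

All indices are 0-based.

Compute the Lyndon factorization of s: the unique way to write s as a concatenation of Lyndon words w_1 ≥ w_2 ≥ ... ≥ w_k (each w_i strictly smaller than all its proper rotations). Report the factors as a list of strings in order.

["b", "abbb", "abb", "ab", "aaabaabab", "aaaaaabababaabab", "a", "a", "a"]

emit factor 1: 'b' (i=0, period=1)
emit factor 2: 'abbb' (i=1, period=4)
emit factor 3: 'abb' (i=5, period=3)
emit factor 4: 'ab' (i=8, period=2)
emit factor 5: 'aaabaabab' (i=10, period=9)
emit factor 6: 'aaaaaabababaabab' (i=19, period=16)
emit factor 7: 'a' (i=35, period=1)
emit factor 8: 'a' (i=36, period=1)
emit factor 9: 'a' (i=37, period=1)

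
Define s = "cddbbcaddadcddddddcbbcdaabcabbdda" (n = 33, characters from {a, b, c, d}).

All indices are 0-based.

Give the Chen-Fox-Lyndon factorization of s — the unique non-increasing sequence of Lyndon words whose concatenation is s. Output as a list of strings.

emit factor 1: 'cdd' (i=0, period=3)
emit factor 2: 'bbc' (i=3, period=3)
emit factor 3: 'add' (i=6, period=3)
emit factor 4: 'adcddddddcbbcd' (i=9, period=14)
emit factor 5: 'aabcabbdd' (i=23, period=9)
emit factor 6: 'a' (i=32, period=1)

["cdd", "bbc", "add", "adcddddddcbbcd", "aabcabbdd", "a"]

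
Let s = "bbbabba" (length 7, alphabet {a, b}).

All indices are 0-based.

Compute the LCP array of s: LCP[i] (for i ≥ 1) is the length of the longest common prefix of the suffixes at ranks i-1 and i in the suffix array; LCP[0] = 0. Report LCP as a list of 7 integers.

[0, 1, 0, 2, 1, 3, 2]

rank→(start, suffix):
  0 → (6, 'a')
  1 → (3, 'abba')
  2 → (5, 'ba')
  3 → (2, 'babba')
  4 → (4, 'bba')
  5 → (1, 'bbabba')
  6 → (0, 'bbbabba')

SA = [6, 3, 5, 2, 4, 1, 0]
rank  pair      lcp
   1  s[6:],s[3:]  1  'a'
   2  s[3:],s[5:]  0  ''
   3  s[5:],s[2:]  2  'ba'
   4  s[2:],s[4:]  1  'b'
   5  s[4:],s[1:]  3  'bba'
   6  s[1:],s[0:]  2  'bb'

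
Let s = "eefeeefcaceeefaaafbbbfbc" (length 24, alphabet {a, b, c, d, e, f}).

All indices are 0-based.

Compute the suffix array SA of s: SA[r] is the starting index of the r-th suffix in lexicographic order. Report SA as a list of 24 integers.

rank | idx | suffix
   0 |  14 | aaafbbbfbc
   1 |  15 | aafbbbfbc
   2 |   8 | aceeefaaafbbbfbc
   3 |  16 | afbbbfbc
   4 |  18 | bbbfbc
   5 |  19 | bbfbc
   6 |  22 | bc
   7 |  20 | bfbc
   8 |  23 | c
   9 |   7 | caceeefaaafbbbfbc
  10 |   9 | ceeefaaafbbbfbc
  11 |  10 | eeefaaafbbbfbc
  12 |   3 | eeefcaceeefaaafbbbfbc
  13 |  11 | eefaaafbbbfbc
  14 |   4 | eefcaceeefaaafbbbfbc
  15 |   0 | eefeeefcaceeefaaafbbbfbc
  16 |  12 | efaaafbbbfbc
  17 |   5 | efcaceeefaaafbbbfbc
  18 |   1 | efeeefcaceeefaaafbbbfbc
  19 |  13 | faaafbbbfbc
  20 |  17 | fbbbfbc
  21 |  21 | fbc
  22 |   6 | fcaceeefaaafbbbfbc
  23 |   2 | feeefcaceeefaaafbbbfbc

[14, 15, 8, 16, 18, 19, 22, 20, 23, 7, 9, 10, 3, 11, 4, 0, 12, 5, 1, 13, 17, 21, 6, 2]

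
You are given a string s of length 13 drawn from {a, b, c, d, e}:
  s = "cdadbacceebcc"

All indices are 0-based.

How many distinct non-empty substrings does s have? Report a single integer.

rank→(start, suffix):
  0 → (5, 'acceebcc')
  1 → (2, 'adbacceebcc')
  2 → (4, 'bacceebcc')
  3 → (10, 'bcc')
  4 → (12, 'c')
  5 → (11, 'cc')
  6 → (6, 'cceebcc')
  7 → (0, 'cdadbacceebcc')
  8 → (7, 'ceebcc')
  9 → (1, 'dadbacceebcc')
  10 → (3, 'dbacceebcc')
  11 → (9, 'ebcc')
  12 → (8, 'eebcc')

SA = [5, 2, 4, 10, 12, 11, 6, 0, 7, 1, 3, 9, 8]
i: (SA[i-1],SA[i]) lcp shared
  1: (5,2) 1 'a'
  2: (2,4) 0 ''
  3: (4,10) 1 'b'
  4: (10,12) 0 ''
  5: (12,11) 1 'c'
  6: (11,6) 2 'cc'
  7: (6,0) 1 'c'
  8: (0,7) 1 'c'
  9: (7,1) 0 ''
  10: (1,3) 1 'd'
  11: (3,9) 0 ''
  12: (9,8) 1 'e'

n(n+1)/2 = 13·14/2 = 91
Σ LCP = 0 + 1 + 0 + 1 + 0 + 1 + 2 + 1 + 1 + 0 + 1 + 0 + 1 = 9
distinct = 91 − 9 = 82

82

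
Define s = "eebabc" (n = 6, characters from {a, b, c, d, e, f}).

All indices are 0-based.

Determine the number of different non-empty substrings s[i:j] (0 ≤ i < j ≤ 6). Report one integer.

19

sorted suffixes:
  #0 SA[0]=3  'abc'
  #1 SA[1]=2  'babc'
  #2 SA[2]=4  'bc'
  #3 SA[3]=5  'c'
  #4 SA[4]=1  'ebabc'
  #5 SA[5]=0  'eebabc'

SA = [3, 2, 4, 5, 1, 0]
i: (SA[i-1],SA[i]) lcp shared
  1: (3,2) 0 ''
  2: (2,4) 1 'b'
  3: (4,5) 0 ''
  4: (5,1) 0 ''
  5: (1,0) 1 'e'

n(n+1)/2 = 6·7/2 = 21
Σ LCP = 0 + 0 + 1 + 0 + 0 + 1 = 2
distinct = 21 − 2 = 19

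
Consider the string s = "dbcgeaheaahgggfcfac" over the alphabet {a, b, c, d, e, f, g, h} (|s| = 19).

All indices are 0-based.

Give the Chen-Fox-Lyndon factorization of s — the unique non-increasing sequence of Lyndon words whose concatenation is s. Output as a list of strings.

["d", "bcge", "ahe", "aahgggfcfac"]

emit factor 1: 'd' (i=0, period=1)
emit factor 2: 'bcge' (i=1, period=4)
emit factor 3: 'ahe' (i=5, period=3)
emit factor 4: 'aahgggfcfac' (i=8, period=11)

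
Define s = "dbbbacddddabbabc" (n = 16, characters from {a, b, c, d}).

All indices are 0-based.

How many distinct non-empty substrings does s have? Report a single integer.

116

rank | idx | suffix
   0 |  10 | abbabc
   1 |  13 | abc
   2 |   4 | acddddabbabc
   3 |  12 | babc
   4 |   3 | bacddddabbabc
   5 |  11 | bbabc
   6 |   2 | bbacddddabbabc
   7 |   1 | bbbacddddabbabc
   8 |  14 | bc
   9 |  15 | c
  10 |   5 | cddddabbabc
  11 |   9 | dabbabc
  12 |   0 | dbbbacddddabbabc
  13 |   8 | ddabbabc
  14 |   7 | dddabbabc
  15 |   6 | ddddabbabc

SA = [10, 13, 4, 12, 3, 11, 2, 1, 14, 15, 5, 9, 0, 8, 7, 6]
[i] adj suffixes → lcp
  [1] 10/13 → 2 ('ab')
  [2] 13/4 → 1 ('a')
  [3] 4/12 → 0 ('')
  [4] 12/3 → 2 ('ba')
  [5] 3/11 → 1 ('b')
  [6] 11/2 → 3 ('bba')
  [7] 2/1 → 2 ('bb')
  [8] 1/14 → 1 ('b')
  [9] 14/15 → 0 ('')
  [10] 15/5 → 1 ('c')
  [11] 5/9 → 0 ('')
  [12] 9/0 → 1 ('d')
  [13] 0/8 → 1 ('d')
  [14] 8/7 → 2 ('dd')
  [15] 7/6 → 3 ('ddd')

n(n+1)/2 = 16·17/2 = 136
Σ LCP = 0 + 2 + 1 + 0 + 2 + 1 + 3 + 2 + 1 + 0 + 1 + 0 + 1 + 1 + 2 + 3 = 20
distinct = 136 − 20 = 116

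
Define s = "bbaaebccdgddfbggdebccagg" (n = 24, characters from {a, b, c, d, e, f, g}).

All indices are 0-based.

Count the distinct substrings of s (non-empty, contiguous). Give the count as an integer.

275

rank→(start, suffix):
  0 → (2, 'aaebccdgddfbggdebccagg')
  1 → (3, 'aebccdgddfbggdebccagg')
  2 → (21, 'agg')
  3 → (1, 'baaebccdgddfbggdebccagg')
  4 → (0, 'bbaaebccdgddfbggdebccagg')
  5 → (18, 'bccagg')
  6 → (5, 'bccdgddfbggdebccagg')
  7 → (13, 'bggdebccagg')
  8 → (20, 'cagg')
  9 → (19, 'ccagg')
  10 → (6, 'ccdgddfbggdebccagg')
  11 → (7, 'cdgddfbggdebccagg')
  12 → (10, 'ddfbggdebccagg')
  13 → (16, 'debccagg')
  14 → (11, 'dfbggdebccagg')
  15 → (8, 'dgddfbggdebccagg')
  16 → (17, 'ebccagg')
  17 → (4, 'ebccdgddfbggdebccagg')
  18 → (12, 'fbggdebccagg')
  19 → (23, 'g')
  20 → (9, 'gddfbggdebccagg')
  21 → (15, 'gdebccagg')
  22 → (22, 'gg')
  23 → (14, 'ggdebccagg')

SA = [2, 3, 21, 1, 0, 18, 5, 13, 20, 19, 6, 7, 10, 16, 11, 8, 17, 4, 12, 23, 9, 15, 22, 14]
[i] adj suffixes → lcp
  [1] 2/3 → 1 ('a')
  [2] 3/21 → 1 ('a')
  [3] 21/1 → 0 ('')
  [4] 1/0 → 1 ('b')
  [5] 0/18 → 1 ('b')
  [6] 18/5 → 3 ('bcc')
  [7] 5/13 → 1 ('b')
  [8] 13/20 → 0 ('')
  [9] 20/19 → 1 ('c')
  [10] 19/6 → 2 ('cc')
  [11] 6/7 → 1 ('c')
  [12] 7/10 → 0 ('')
  [13] 10/16 → 1 ('d')
  [14] 16/11 → 1 ('d')
  [15] 11/8 → 1 ('d')
  [16] 8/17 → 0 ('')
  [17] 17/4 → 4 ('ebcc')
  [18] 4/12 → 0 ('')
  [19] 12/23 → 0 ('')
  [20] 23/9 → 1 ('g')
  [21] 9/15 → 2 ('gd')
  [22] 15/22 → 1 ('g')
  [23] 22/14 → 2 ('gg')

n(n+1)/2 = 24·25/2 = 300
Σ LCP = 0 + 1 + 1 + 0 + 1 + 1 + 3 + 1 + 0 + 1 + 2 + 1 + 0 + 1 + 1 + 1 + 0 + 4 + 0 + 0 + 1 + 2 + 1 + 2 = 25
distinct = 300 − 25 = 275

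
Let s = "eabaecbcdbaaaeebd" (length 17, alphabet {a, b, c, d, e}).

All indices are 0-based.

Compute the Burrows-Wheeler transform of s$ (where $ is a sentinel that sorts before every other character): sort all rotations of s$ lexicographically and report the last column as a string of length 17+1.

rank  rotation            last
    0  $eabaecbcdbaaaeebd  d
    1  aaaeebd$eabaecbcdb  b
    2  aaeebd$eabaecbcdba  a
    3  abaecbcdbaaaeebd$e  e
    4  aecbcdbaaaeebd$eab  b
    5  aeebd$eabaecbcdbaa  a
    6  baaaeebd$eabaecbcd  d
    7  baecbcdbaaaeebd$ea  a
    8  bcdbaaaeebd$eabaec  c
    9  bd$eabaecbcdbaaaee  e
   10  cbcdbaaaeebd$eabae  e
   11  cdbaaaeebd$eabaecb  b
   12  d$eabaecbcdbaaaeeb  b
   13  dbaaaeebd$eabaecbc  c
   14  eabaecbcdbaaaeebd$  $
   15  ebd$eabaecbcdbaaae  e
   16  ecbcdbaaaeebd$eaba  a
   17  eebd$eabaecbcdbaaa  a

dbaebadaceebbc$eaa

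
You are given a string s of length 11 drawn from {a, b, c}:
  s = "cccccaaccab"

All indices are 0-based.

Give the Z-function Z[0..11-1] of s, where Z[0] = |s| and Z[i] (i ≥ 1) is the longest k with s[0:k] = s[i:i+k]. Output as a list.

Z[0]=11
i=1: outside box; Z[1]=4 grow→box=[1,5)
i=2: min(r-i=3, Z[1]=4)=3; Z[2]=3
i=3: min(r-i=2, Z[2]=3)=2; Z[3]=2
i=4: min(r-i=1, Z[3]=2)=1; Z[4]=1
i=5: outside box; Z[5]=0
i=6: outside box; Z[6]=0
i=7: outside box; Z[7]=2 grow→box=[7,9)
i=8: min(r-i=1, Z[1]=4)=1; Z[8]=1
i=9: outside box; Z[9]=0
i=10: outside box; Z[10]=0

[11, 4, 3, 2, 1, 0, 0, 2, 1, 0, 0]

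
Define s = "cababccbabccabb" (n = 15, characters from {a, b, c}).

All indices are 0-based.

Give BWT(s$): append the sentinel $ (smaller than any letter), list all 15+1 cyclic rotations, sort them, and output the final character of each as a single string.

rank  rotation          last
    0  $cababccbabccabb  b
    1  ababccbabccabb$c  c
    2  abb$cababccbabcc  c
    3  abccabb$cababccb  b
    4  abccbabccabb$cab  b
    5  b$cababccbabccab  b
    6  babccabb$cababcc  c
    7  babccbabccabb$ca  a
    8  bb$cababccbabcca  a
    9  bccabb$cababccba  a
   10  bccbabccabb$caba  a
   11  cababccbabccabb$  $
   12  cabb$cababccbabc  c
   13  cbabccabb$cababc  c
   14  ccabb$cababccbab  b
   15  ccbabccabb$cabab  b

bccbbbcaaaa$ccbb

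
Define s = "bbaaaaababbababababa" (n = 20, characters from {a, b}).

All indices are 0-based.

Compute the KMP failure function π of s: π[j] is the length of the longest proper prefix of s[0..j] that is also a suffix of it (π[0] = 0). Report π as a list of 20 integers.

π[0] = 0
j=1 s[j]='b': π[1]=1 (border 'b')
j=2 s[j]='a': k: 1→0; π[2]=0 (border '')
j=3 s[j]='a': π[3]=0 (border '')
j=4 s[j]='a': π[4]=0 (border '')
j=5 s[j]='a': π[5]=0 (border '')
j=6 s[j]='a': π[6]=0 (border '')
j=7 s[j]='b': π[7]=1 (border 'b')
j=8 s[j]='a': k: 1→0; π[8]=0 (border '')
j=9 s[j]='b': π[9]=1 (border 'b')
j=10 s[j]='b': π[10]=2 (border 'bb')
j=11 s[j]='a': π[11]=3 (border 'bba')
j=12 s[j]='b': k: 3→0; π[12]=1 (border 'b')
j=13 s[j]='a': k: 1→0; π[13]=0 (border '')
j=14 s[j]='b': π[14]=1 (border 'b')
j=15 s[j]='a': k: 1→0; π[15]=0 (border '')
j=16 s[j]='b': π[16]=1 (border 'b')
j=17 s[j]='a': k: 1→0; π[17]=0 (border '')
j=18 s[j]='b': π[18]=1 (border 'b')
j=19 s[j]='a': k: 1→0; π[19]=0 (border '')

[0, 1, 0, 0, 0, 0, 0, 1, 0, 1, 2, 3, 1, 0, 1, 0, 1, 0, 1, 0]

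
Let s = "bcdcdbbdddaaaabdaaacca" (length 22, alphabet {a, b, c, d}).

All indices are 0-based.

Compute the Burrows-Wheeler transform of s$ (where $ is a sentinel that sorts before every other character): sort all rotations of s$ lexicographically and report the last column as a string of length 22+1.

rank  rotation                 last
    0  $bcdcdbbdddaaaabdaaacca  a
    1  a$bcdcdbbdddaaaabdaaacc  c
    2  aaaabdaaacca$bcdcdbbddd  d
    3  aaabdaaacca$bcdcdbbddda  a
    4  aaacca$bcdcdbbdddaaaabd  d
    5  aabdaaacca$bcdcdbbdddaa  a
    6  aacca$bcdcdbbdddaaaabda  a
    7  abdaaacca$bcdcdbbdddaaa  a
    8  acca$bcdcdbbdddaaaabdaa  a
    9  bbdddaaaabdaaacca$bcdcd  d
   10  bcdcdbbdddaaaabdaaacca$  $
   11  bdaaacca$bcdcdbbdddaaaa  a
   12  bdddaaaabdaaacca$bcdcdb  b
   13  ca$bcdcdbbdddaaaabdaaac  c
   14  cca$bcdcdbbdddaaaabdaaa  a
   15  cdbbdddaaaabdaaacca$bcd  d
   16  cdcdbbdddaaaabdaaacca$b  b
   17  daaaabdaaacca$bcdcdbbdd  d
   18  daaacca$bcdcdbbdddaaaab  b
   19  dbbdddaaaabdaaacca$bcdc  c
   20  dcdbbdddaaaabdaaacca$bc  c
   21  ddaaaabdaaacca$bcdcdbbd  d
   22  dddaaaabdaaacca$bcdcdbb  b

acdadaaaad$abcadbdbccdb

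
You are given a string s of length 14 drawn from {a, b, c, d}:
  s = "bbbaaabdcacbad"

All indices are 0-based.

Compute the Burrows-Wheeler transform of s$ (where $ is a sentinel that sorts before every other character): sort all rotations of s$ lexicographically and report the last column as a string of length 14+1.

dbaacbbcb$adaab

rank  rotation         last
    0  $bbbaaabdcacbad  d
    1  aaabdcacbad$bbb  b
    2  aabdcacbad$bbba  a
    3  abdcacbad$bbbaa  a
    4  acbad$bbbaaabdc  c
    5  ad$bbbaaabdcacb  b
    6  baaabdcacbad$bb  b
    7  bad$bbbaaabdcac  c
    8  bbaaabdcacbad$b  b
    9  bbbaaabdcacbad$  $
   10  bdcacbad$bbbaaa  a
   11  cacbad$bbbaaabd  d
   12  cbad$bbbaaabdca  a
   13  d$bbbaaabdcacba  a
   14  dcacbad$bbbaaab  b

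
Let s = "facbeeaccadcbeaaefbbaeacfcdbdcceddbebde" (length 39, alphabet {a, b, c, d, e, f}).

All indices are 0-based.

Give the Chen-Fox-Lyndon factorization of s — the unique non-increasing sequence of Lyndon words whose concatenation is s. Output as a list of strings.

["f", "acbeeaccadcbe", "aaefbbaeacfcdbdcceddbebde"]

emit factor 1: 'f' (i=0, period=1)
emit factor 2: 'acbeeaccadcbe' (i=1, period=13)
emit factor 3: 'aaefbbaeacfcdbdcceddbebde' (i=14, period=25)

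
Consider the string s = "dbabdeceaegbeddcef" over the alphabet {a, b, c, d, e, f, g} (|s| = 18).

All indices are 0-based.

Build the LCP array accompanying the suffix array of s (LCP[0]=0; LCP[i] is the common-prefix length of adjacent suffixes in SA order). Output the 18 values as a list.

[0, 1, 0, 1, 1, 0, 2, 0, 1, 1, 1, 0, 1, 1, 1, 1, 0, 0]

rank | idx | suffix
   0 |   2 | abdeceaegbeddcef
   1 |   8 | aegbeddcef
   2 |   1 | babdeceaegbeddcef
   3 |   3 | bdeceaegbeddcef
   4 |  11 | beddcef
   5 |   6 | ceaegbeddcef
   6 |  15 | cef
   7 |   0 | dbabdeceaegbeddcef
   8 |  14 | dcef
   9 |  13 | ddcef
  10 |   4 | deceaegbeddcef
  11 |   7 | eaegbeddcef
  12 |   5 | eceaegbeddcef
  13 |  12 | eddcef
  14 |  16 | ef
  15 |   9 | egbeddcef
  16 |  17 | f
  17 |  10 | gbeddcef

SA = [2, 8, 1, 3, 11, 6, 15, 0, 14, 13, 4, 7, 5, 12, 16, 9, 17, 10]
i: (SA[i-1],SA[i]) lcp shared
  1: (2,8) 1 'a'
  2: (8,1) 0 ''
  3: (1,3) 1 'b'
  4: (3,11) 1 'b'
  5: (11,6) 0 ''
  6: (6,15) 2 'ce'
  7: (15,0) 0 ''
  8: (0,14) 1 'd'
  9: (14,13) 1 'd'
  10: (13,4) 1 'd'
  11: (4,7) 0 ''
  12: (7,5) 1 'e'
  13: (5,12) 1 'e'
  14: (12,16) 1 'e'
  15: (16,9) 1 'e'
  16: (9,17) 0 ''
  17: (17,10) 0 ''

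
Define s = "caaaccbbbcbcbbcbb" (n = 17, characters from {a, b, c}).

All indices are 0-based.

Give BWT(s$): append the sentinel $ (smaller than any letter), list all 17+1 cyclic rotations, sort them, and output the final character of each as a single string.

rank  rotation            last
    0  $caaaccbbbcbcbbcbb  b
    1  aaaccbbbcbcbbcbb$c  c
    2  aaccbbbcbcbbcbb$ca  a
    3  accbbbcbcbbcbb$caa  a
    4  b$caaaccbbbcbcbbcb  b
    5  bb$caaaccbbbcbcbbc  c
    6  bbbcbcbbcbb$caaacc  c
    7  bbcbb$caaaccbbbcbc  c
    8  bbcbcbbcbb$caaaccb  b
    9  bcbb$caaaccbbbcbcb  b
   10  bcbbcbb$caaaccbbbc  c
   11  bcbcbbcbb$caaaccbb  b
   12  caaaccbbbcbcbbcbb$  $
   13  cbb$caaaccbbbcbcbb  b
   14  cbbbcbcbbcbb$caaac  c
   15  cbbcbb$caaaccbbbcb  b
   16  cbcbbcbb$caaaccbbb  b
   17  ccbbbcbcbbcbb$caaa  a

bcaabcccbbcb$bcbba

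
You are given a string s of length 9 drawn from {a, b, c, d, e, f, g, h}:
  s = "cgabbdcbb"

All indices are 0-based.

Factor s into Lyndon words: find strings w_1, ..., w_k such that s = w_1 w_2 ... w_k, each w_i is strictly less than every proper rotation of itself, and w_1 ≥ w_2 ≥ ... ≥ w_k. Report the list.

["cg", "abbdcbb"]

emit factor 1: 'cg' (i=0, period=2)
emit factor 2: 'abbdcbb' (i=2, period=7)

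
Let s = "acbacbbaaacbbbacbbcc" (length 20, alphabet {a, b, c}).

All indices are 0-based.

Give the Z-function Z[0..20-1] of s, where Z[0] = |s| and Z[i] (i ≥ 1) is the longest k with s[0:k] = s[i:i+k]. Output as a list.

[20, 0, 0, 3, 0, 0, 0, 1, 1, 3, 0, 0, 0, 0, 3, 0, 0, 0, 0, 0]

Z[0]=20
i=1: fresh scan; Z[1]=0
i=2: fresh scan; Z[2]=0
i=3: fresh scan; Z[3]=3 extend→box=[3,6)
i=4: min(r-i=2, Z[1]=0)=0; Z[4]=0
i=5: min(r-i=1, Z[2]=0)=0; Z[5]=0
i=6: fresh scan; Z[6]=0
i=7: fresh scan; Z[7]=1 extend→box=[7,8)
i=8: fresh scan; Z[8]=1 extend→box=[8,9)
i=9: fresh scan; Z[9]=3 extend→box=[9,12)
i=10: min(r-i=2, Z[1]=0)=0; Z[10]=0
i=11: min(r-i=1, Z[2]=0)=0; Z[11]=0
i=12: fresh scan; Z[12]=0
i=13: fresh scan; Z[13]=0
i=14: fresh scan; Z[14]=3 extend→box=[14,17)
i=15: min(r-i=2, Z[1]=0)=0; Z[15]=0
i=16: min(r-i=1, Z[2]=0)=0; Z[16]=0
i=17: fresh scan; Z[17]=0
i=18: fresh scan; Z[18]=0
i=19: fresh scan; Z[19]=0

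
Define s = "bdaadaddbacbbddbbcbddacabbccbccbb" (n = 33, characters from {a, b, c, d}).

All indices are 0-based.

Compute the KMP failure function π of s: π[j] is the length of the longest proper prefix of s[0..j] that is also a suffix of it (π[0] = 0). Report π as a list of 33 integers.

[0, 0, 0, 0, 0, 0, 0, 0, 1, 0, 0, 1, 1, 2, 0, 1, 1, 0, 1, 2, 0, 0, 0, 0, 1, 1, 0, 0, 1, 0, 0, 1, 1]

π[0] = 0
j=1 s[j]='d': π[1]=0 (border '')
j=2 s[j]='a': π[2]=0 (border '')
j=3 s[j]='a': π[3]=0 (border '')
j=4 s[j]='d': π[4]=0 (border '')
j=5 s[j]='a': π[5]=0 (border '')
j=6 s[j]='d': π[6]=0 (border '')
j=7 s[j]='d': π[7]=0 (border '')
j=8 s[j]='b': π[8]=1 (border 'b')
j=9 s[j]='a': k: 1→0; π[9]=0 (border '')
j=10 s[j]='c': π[10]=0 (border '')
j=11 s[j]='b': π[11]=1 (border 'b')
j=12 s[j]='b': k: 1→0; π[12]=1 (border 'b')
j=13 s[j]='d': π[13]=2 (border 'bd')
j=14 s[j]='d': k: 2→0; π[14]=0 (border '')
j=15 s[j]='b': π[15]=1 (border 'b')
j=16 s[j]='b': k: 1→0; π[16]=1 (border 'b')
j=17 s[j]='c': k: 1→0; π[17]=0 (border '')
j=18 s[j]='b': π[18]=1 (border 'b')
j=19 s[j]='d': π[19]=2 (border 'bd')
j=20 s[j]='d': k: 2→0; π[20]=0 (border '')
j=21 s[j]='a': π[21]=0 (border '')
j=22 s[j]='c': π[22]=0 (border '')
j=23 s[j]='a': π[23]=0 (border '')
j=24 s[j]='b': π[24]=1 (border 'b')
j=25 s[j]='b': k: 1→0; π[25]=1 (border 'b')
j=26 s[j]='c': k: 1→0; π[26]=0 (border '')
j=27 s[j]='c': π[27]=0 (border '')
j=28 s[j]='b': π[28]=1 (border 'b')
j=29 s[j]='c': k: 1→0; π[29]=0 (border '')
j=30 s[j]='c': π[30]=0 (border '')
j=31 s[j]='b': π[31]=1 (border 'b')
j=32 s[j]='b': k: 1→0; π[32]=1 (border 'b')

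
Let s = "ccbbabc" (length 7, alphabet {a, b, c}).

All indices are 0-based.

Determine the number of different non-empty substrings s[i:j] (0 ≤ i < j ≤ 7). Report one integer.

rank | idx | suffix
   0 |   4 | abc
   1 |   3 | babc
   2 |   2 | bbabc
   3 |   5 | bc
   4 |   6 | c
   5 |   1 | cbbabc
   6 |   0 | ccbbabc

SA = [4, 3, 2, 5, 6, 1, 0]
rank  pair      lcp
   1  s[4:],s[3:]  0  ''
   2  s[3:],s[2:]  1  'b'
   3  s[2:],s[5:]  1  'b'
   4  s[5:],s[6:]  0  ''
   5  s[6:],s[1:]  1  'c'
   6  s[1:],s[0:]  1  'c'

n(n+1)/2 = 7·8/2 = 28
Σ LCP = 0 + 0 + 1 + 1 + 0 + 1 + 1 = 4
distinct = 28 − 4 = 24

24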